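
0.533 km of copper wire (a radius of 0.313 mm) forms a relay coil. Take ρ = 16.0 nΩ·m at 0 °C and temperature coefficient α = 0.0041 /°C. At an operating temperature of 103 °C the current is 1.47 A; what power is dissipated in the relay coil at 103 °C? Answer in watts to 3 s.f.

85.2 W

ρ = 16.0 nΩ·m = 1.60×10^-8 Ω·m
A = πr² = π(3.1300e-04 m)² = 3.078e-07 m²
R₍0₎ = ρL/A = (1.60×10^-8)(533)/(3.078e-07) = 27.71 Ω
R₍103₎ = R₍0₎(1 + αΔT) = 27.71 × (1 + 0.0041×103) = 39.41 Ω
P = I²R = (1.47)² × 39.41 = 85.2 W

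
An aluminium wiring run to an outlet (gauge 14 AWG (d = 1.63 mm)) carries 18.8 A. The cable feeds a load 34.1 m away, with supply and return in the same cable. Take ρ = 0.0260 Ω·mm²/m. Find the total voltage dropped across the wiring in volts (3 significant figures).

ρ = 0.0260 Ω·mm²/m = 2.60×10^-8 Ω·m
A = π(1.63/2 mm)² = π(8.1500e-04 m)² = 2.087e-06 m²
Total conductor length (both ways) L = 2 × 34.1 = 68.2 m
R = ρL/A = (2.60×10^-8)(68.2)/(2.087e-06) = 0.8498 Ω
V = IR = 18.8 × 0.8498 = 16.0 V

16.0 V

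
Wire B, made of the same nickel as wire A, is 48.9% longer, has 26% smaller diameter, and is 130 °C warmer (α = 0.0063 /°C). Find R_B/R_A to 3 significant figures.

4.95

R ∝ ρL/d² with ρ ∝ (1+αΔT), so R_B/R_A = (1 + 48.9/100) × (1 − 26/100)⁻² × (1 + 0.0063×130)
= 1.489 × 1.826 × 1.819 = 4.95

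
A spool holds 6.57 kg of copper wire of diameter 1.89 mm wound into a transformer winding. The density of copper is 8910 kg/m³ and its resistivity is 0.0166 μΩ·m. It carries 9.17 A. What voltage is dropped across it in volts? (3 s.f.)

14.3 V

ρ = 0.0166 μΩ·m = 1.66×10^-8 Ω·m
A = π(d/2)² = π(9.4500e-04 m)² = 2.8055e-06 m²
L = m/(density·A) = 6.57/(8910×2.8055e-06) = 262.8 m
R = ρL/A = (1.66×10^-8)(262.8)/(2.8055e-06) = 1.555 Ω
V = IR = 9.17 × 1.555 = 14.3 V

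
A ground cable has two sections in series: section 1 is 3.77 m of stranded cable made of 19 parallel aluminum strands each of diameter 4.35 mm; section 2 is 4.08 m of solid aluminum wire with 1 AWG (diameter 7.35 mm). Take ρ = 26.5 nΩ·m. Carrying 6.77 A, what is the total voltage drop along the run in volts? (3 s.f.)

ρ = 26.5 nΩ·m = 2.65×10^-8 Ω·m
Section 1: A_strand = π(2.1750e-03)² = 1.486e-05 m²; R₁ = ρL/(N·A_s) = (2.65×10^-8)(3.77)/(19×1.486e-05) = 3.538×10^-4 Ω
Section 2: A = π(7.35/2 mm)² = π(3.6750e-03 m)² = 4.243e-05 m²
R₂ = (2.65×10^-8)(4.08)/(4.243e-05) = 0.002548 Ω
R = R₁ + R₂ = 0.002902 Ω
V = IR = 6.77 × 0.002902 = 0.0196 V

0.0196 V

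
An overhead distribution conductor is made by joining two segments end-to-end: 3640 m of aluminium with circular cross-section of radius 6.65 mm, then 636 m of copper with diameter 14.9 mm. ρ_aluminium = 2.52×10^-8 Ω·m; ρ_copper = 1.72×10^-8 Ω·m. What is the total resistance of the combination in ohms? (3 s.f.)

Segment 1: A = πr² = π(6.6500e-03 m)² = 1.389e-04 m²
R₁ = ρL/A = (2.52×10^-8)(3640)/(1.389e-04) = 0.6603 Ω
Segment 2: A = π(d/2)² = π(7.4500e-03 m)² = 1.744e-04 m²
R₂ = (1.72×10^-8)(636)/(1.744e-04) = 0.06274 Ω
R = R₁ + R₂ = 0.723 Ω

0.723 Ω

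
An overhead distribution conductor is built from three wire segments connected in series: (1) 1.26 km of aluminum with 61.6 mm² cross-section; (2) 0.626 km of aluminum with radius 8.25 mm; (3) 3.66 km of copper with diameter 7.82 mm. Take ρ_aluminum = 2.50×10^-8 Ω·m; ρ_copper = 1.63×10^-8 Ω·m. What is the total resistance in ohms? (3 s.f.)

1.83 Ω

Seg 1: A = 61.6 mm² = 6.160e-05 m²
R_1 = (2.50×10^-8)(1260)/(6.160e-05) = 0.5114 Ω
Seg 2: A = πr² = π(8.2500e-03 m)² = 2.138e-04 m²
R_2 = (2.50×10^-8)(626)/(2.138e-04) = 0.07319 Ω
Seg 3: A = π(d/2)² = π(3.9100e-03 m)² = 4.803e-05 m²
R_3 = (1.63×10^-8)(3660)/(4.803e-05) = 1.242 Ω
R_total = R_1 + R_2 + R_3 = 1.83 Ω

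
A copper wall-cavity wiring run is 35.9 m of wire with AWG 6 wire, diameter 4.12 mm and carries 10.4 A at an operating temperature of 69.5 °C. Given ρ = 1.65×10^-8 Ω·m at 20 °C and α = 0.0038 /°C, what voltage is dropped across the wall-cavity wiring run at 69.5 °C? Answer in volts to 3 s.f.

0.549 V

A = π(4.12/2 mm)² = π(2.0600e-03 m)² = 1.333e-05 m²
R₍20₎ = ρL/A = (1.65×10^-8)(35.9)/(1.333e-05) = 0.04443 Ω
R₍69.5₎ = R₍20₎(1 + αΔT) = 0.04443 × (1 + 0.0038×49.5) = 0.05279 Ω
V = IR = 10.4 × 0.05279 = 0.549 V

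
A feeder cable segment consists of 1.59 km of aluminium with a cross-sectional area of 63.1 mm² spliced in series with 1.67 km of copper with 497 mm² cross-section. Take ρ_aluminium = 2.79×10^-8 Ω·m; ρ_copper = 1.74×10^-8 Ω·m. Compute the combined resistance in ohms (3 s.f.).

0.761 Ω

Segment 1: A = 63.1 mm² = 6.310e-05 m²
R₁ = ρL/A = (2.79×10^-8)(1590)/(6.310e-05) = 0.703 Ω
Segment 2: A = 497 mm² = 4.970e-04 m²
R₂ = (1.74×10^-8)(1670)/(4.970e-04) = 0.05847 Ω
R = R₁ + R₂ = 0.761 Ω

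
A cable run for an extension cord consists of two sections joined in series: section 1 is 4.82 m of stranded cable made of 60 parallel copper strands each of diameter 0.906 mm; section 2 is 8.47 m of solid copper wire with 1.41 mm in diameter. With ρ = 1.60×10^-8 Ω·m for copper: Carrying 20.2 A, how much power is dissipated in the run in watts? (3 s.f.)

Section 1: A_strand = π(4.5300e-04)² = 6.447e-07 m²; R₁ = ρL/(N·A_s) = (1.60×10^-8)(4.82)/(60×6.447e-07) = 0.001994 Ω
Section 2: A = π(d/2)² = π(7.0500e-04 m)² = 1.561e-06 m²
R₂ = (1.60×10^-8)(8.47)/(1.561e-06) = 0.08679 Ω
R = R₁ + R₂ = 0.08878 Ω
P = I²R = (20.2)² × 0.08878 = 36.2 W

36.2 W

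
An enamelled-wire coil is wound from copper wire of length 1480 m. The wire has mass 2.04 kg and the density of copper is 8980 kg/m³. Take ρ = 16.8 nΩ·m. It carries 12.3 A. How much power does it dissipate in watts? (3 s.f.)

24500 W

ρ = 16.8 nΩ·m = 1.68×10^-8 Ω·m
A = m/(density·L) = 2.04/(8980×1480) = 1.5349e-07 m²
R = ρL/A = (1.68×10^-8)(1480)/(1.5349e-07) = 162 Ω
P = I²R = (12.3)² × 162 = 24500 W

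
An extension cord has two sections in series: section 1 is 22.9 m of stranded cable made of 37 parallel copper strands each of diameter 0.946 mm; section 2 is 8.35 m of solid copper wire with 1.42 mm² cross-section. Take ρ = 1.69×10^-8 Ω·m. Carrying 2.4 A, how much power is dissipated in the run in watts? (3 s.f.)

0.658 W

Section 1: A_strand = π(4.7300e-04)² = 7.029e-07 m²; R₁ = ρL/(N·A_s) = (1.69×10^-8)(22.9)/(37×7.029e-07) = 0.01488 Ω
Section 2: A = 1.42 mm² = 1.420e-06 m²
R₂ = (1.69×10^-8)(8.35)/(1.420e-06) = 0.09938 Ω
R = R₁ + R₂ = 0.1143 Ω
P = I²R = (2.4)² × 0.1143 = 0.658 W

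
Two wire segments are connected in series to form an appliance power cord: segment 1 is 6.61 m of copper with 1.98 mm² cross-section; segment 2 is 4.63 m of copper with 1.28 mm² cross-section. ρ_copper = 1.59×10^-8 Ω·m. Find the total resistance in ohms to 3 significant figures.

Segment 1: A = 1.98 mm² = 1.980e-06 m²
R₁ = ρL/A = (1.59×10^-8)(6.61)/(1.980e-06) = 0.05308 Ω
Segment 2: A = 1.28 mm² = 1.280e-06 m²
R₂ = (1.59×10^-8)(4.63)/(1.280e-06) = 0.05751 Ω
R = R₁ + R₂ = 0.111 Ω

0.111 Ω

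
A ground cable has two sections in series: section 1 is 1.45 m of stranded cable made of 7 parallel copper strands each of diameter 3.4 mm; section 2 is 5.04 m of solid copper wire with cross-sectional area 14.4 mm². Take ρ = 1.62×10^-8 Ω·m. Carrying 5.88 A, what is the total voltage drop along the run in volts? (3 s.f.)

0.0355 V

Section 1: A_strand = π(1.7000e-03)² = 9.079e-06 m²; R₁ = ρL/(N·A_s) = (1.62×10^-8)(1.45)/(7×9.079e-06) = 3.696×10^-4 Ω
Section 2: A = 14.4 mm² = 1.440e-05 m²
R₂ = (1.62×10^-8)(5.04)/(1.440e-05) = 0.00567 Ω
R = R₁ + R₂ = 0.00604 Ω
V = IR = 5.88 × 0.00604 = 0.0355 V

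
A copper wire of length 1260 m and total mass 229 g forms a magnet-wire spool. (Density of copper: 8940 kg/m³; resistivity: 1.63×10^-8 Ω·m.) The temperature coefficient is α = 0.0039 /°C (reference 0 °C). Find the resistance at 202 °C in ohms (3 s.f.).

1810 Ω

A = m/(density·L) = 0.229/(8940×1260) = 2.0330e-08 m²
R = ρL/A = (1.63×10^-8)(1260)/(2.0330e-08) = 1010 Ω
R(202 °C) = 1010 × (1 + 0.0039×202) = 1810 Ω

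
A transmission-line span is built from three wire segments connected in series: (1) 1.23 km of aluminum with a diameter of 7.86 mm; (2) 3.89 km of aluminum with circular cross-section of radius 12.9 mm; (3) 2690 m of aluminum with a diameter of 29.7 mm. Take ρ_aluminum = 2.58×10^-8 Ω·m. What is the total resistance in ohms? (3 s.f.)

0.946 Ω

Seg 1: A = π(d/2)² = π(3.9300e-03 m)² = 4.852e-05 m²
R_1 = (2.58×10^-8)(1230)/(4.852e-05) = 0.654 Ω
Seg 2: A = πr² = π(1.2900e-02 m)² = 5.228e-04 m²
R_2 = (2.58×10^-8)(3890)/(5.228e-04) = 0.192 Ω
Seg 3: A = π(d/2)² = π(1.4850e-02 m)² = 6.928e-04 m²
R_3 = (2.58×10^-8)(2690)/(6.928e-04) = 0.1002 Ω
R_total = R_1 + R_2 + R_3 = 0.946 Ω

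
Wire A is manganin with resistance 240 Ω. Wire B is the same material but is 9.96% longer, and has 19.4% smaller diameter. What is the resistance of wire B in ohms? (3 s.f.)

R ∝ L/d², so R_B/R_A = (1 + 9.96/100) × (1 − 19.4/100)⁻²
= 1.1 × 1.539 = 1.693
R_B = 1.693 × 240 = 406 Ω

406 Ω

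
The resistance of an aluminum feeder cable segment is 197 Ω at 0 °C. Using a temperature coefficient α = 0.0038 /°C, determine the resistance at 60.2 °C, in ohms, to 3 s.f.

242 Ω

ΔT = 60.2 − 0 = 60.2 °C
R = R₀(1 + αΔT) = 197 × (1 + 0.0038×60.2) = 197 × 1.229 = 242 Ω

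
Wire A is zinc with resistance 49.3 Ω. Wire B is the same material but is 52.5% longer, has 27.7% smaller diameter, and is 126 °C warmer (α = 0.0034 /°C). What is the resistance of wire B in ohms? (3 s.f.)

R ∝ ρL/d² with ρ ∝ (1+αΔT), so R_B/R_A = (1 + 52.5/100) × (1 − 27.7/100)⁻² × (1 + 0.0034×126)
= 1.525 × 1.913 × 1.428 = 4.167
R_B = 4.167 × 49.3 = 205 Ω

205 Ω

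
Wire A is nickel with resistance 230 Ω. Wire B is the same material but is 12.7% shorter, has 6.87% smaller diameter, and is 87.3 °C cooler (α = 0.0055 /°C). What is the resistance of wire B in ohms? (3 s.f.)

120 Ω

R ∝ ρL/d² with ρ ∝ (1+αΔT), so R_B/R_A = (1 − 12.7/100) × (1 − 6.87/100)⁻² × (1 − 0.0055×87.3)
= 0.873 × 1.153 × 0.5199 = 0.5232
R_B = 0.5232 × 230 = 120 Ω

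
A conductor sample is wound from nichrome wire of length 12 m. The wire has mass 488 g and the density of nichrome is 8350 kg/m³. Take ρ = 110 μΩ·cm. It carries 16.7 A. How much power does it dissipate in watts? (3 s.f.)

ρ = 110 μΩ·cm = 1.10×10^-6 Ω·m
A = m/(density·L) = 0.488/(8350×12) = 4.8703e-06 m²
R = ρL/A = (1.10×10^-6)(12)/(4.8703e-06) = 2.71 Ω
P = I²R = (16.7)² × 2.71 = 756 W

756 W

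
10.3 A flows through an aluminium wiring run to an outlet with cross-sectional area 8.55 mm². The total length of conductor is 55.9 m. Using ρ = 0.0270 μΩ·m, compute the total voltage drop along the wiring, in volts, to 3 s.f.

1.82 V

ρ = 0.0270 μΩ·m = 2.70×10^-8 Ω·m
A = 8.55 mm² = 8.550e-06 m²
R = ρL/A = (2.70×10^-8)(55.9)/(8.550e-06) = 0.1765 Ω
V = IR = 10.3 × 0.1765 = 1.82 V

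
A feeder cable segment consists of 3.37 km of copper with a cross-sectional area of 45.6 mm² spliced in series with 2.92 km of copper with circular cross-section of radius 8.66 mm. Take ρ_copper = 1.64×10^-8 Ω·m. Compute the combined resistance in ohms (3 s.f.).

1.42 Ω

Segment 1: A = 45.6 mm² = 4.560e-05 m²
R₁ = ρL/A = (1.64×10^-8)(3370)/(4.560e-05) = 1.212 Ω
Segment 2: A = πr² = π(8.6600e-03 m)² = 2.356e-04 m²
R₂ = (1.64×10^-8)(2920)/(2.356e-04) = 0.2033 Ω
R = R₁ + R₂ = 1.42 Ω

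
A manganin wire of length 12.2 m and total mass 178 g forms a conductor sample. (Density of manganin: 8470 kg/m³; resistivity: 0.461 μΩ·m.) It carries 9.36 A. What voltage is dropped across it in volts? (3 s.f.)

ρ = 0.461 μΩ·m = 4.61×10^-7 Ω·m
A = m/(density·L) = 0.178/(8470×12.2) = 1.7226e-06 m²
R = ρL/A = (4.61×10^-7)(12.2)/(1.7226e-06) = 3.265 Ω
V = IR = 9.36 × 3.265 = 30.6 V

30.6 V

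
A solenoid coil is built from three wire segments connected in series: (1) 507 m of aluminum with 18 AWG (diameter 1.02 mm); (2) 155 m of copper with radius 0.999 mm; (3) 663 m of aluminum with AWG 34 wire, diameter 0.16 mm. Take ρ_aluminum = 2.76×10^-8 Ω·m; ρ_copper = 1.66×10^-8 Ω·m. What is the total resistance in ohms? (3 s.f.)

928 Ω

Seg 1: A = π(1.02/2 mm)² = π(5.1000e-04 m)² = 8.171e-07 m²
R_1 = (2.76×10^-8)(507)/(8.171e-07) = 17.12 Ω
Seg 2: A = πr² = π(9.9900e-04 m)² = 3.135e-06 m²
R_2 = (1.66×10^-8)(155)/(3.135e-06) = 0.8207 Ω
Seg 3: A = π(0.16/2 mm)² = π(8.0000e-05 m)² = 2.011e-08 m²
R_3 = (2.76×10^-8)(663)/(2.011e-08) = 910.1 Ω
R_total = R_1 + R_2 + R_3 = 928 Ω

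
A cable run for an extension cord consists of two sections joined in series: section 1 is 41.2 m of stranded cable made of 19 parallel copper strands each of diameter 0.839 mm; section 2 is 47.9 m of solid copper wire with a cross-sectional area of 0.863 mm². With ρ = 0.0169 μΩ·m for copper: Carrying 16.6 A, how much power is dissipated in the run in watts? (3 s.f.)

ρ = 0.0169 μΩ·m = 1.69×10^-8 Ω·m
Section 1: A_strand = π(4.1950e-04)² = 5.529e-07 m²; R₁ = ρL/(N·A_s) = (1.69×10^-8)(41.2)/(19×5.529e-07) = 0.06629 Ω
Section 2: A = 0.863 mm² = 8.630e-07 m²
R₂ = (1.69×10^-8)(47.9)/(8.630e-07) = 0.938 Ω
R = R₁ + R₂ = 1.004 Ω
P = I²R = (16.6)² × 1.004 = 277 W

277 W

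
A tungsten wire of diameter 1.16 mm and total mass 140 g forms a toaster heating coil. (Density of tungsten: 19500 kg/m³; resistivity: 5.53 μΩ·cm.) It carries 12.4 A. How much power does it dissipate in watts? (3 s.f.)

ρ = 5.53 μΩ·cm = 5.53×10^-8 Ω·m
A = π(d/2)² = π(5.8000e-04 m)² = 1.0568e-06 m²
L = m/(density·A) = 0.14/(19500×1.0568e-06) = 6.793 m
R = ρL/A = (5.53×10^-8)(6.793)/(1.0568e-06) = 0.3555 Ω
P = I²R = (12.4)² × 0.3555 = 54.7 W

54.7 W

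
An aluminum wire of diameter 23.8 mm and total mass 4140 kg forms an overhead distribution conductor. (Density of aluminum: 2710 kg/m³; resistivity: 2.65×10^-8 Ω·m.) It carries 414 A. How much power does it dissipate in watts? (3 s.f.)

A = π(d/2)² = π(1.1900e-02 m)² = 4.4488e-04 m²
L = m/(density·A) = 4140/(2710×4.4488e-04) = 3434 m
R = ρL/A = (2.65×10^-8)(3434)/(4.4488e-04) = 0.2045 Ω
P = I²R = (414)² × 0.2045 = 35100 W

35100 W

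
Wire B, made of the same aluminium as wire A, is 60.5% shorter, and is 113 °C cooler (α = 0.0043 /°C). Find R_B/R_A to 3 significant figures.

0.203

R ∝ ρL/d² with ρ ∝ (1+αΔT), so R_B/R_A = (1 − 60.5/100) × (1 − 0.0043×113)
= 0.395 × 0.5141 = 0.203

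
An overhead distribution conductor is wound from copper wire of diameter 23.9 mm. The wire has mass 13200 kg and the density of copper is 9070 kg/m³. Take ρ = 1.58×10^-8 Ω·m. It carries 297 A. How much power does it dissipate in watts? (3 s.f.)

A = π(d/2)² = π(1.1950e-02 m)² = 4.4863e-04 m²
L = m/(density·A) = 13200/(9070×4.4863e-04) = 3244 m
R = ρL/A = (1.58×10^-8)(3244)/(4.4863e-04) = 0.1142 Ω
P = I²R = (297)² × 0.1142 = 10100 W

10100 W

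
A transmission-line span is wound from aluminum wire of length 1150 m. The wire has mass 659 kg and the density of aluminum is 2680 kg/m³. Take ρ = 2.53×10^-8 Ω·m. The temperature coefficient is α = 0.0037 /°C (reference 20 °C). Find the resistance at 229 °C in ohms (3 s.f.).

A = m/(density·L) = 659/(2680×1150) = 2.1382e-04 m²
R = ρL/A = (2.53×10^-8)(1150)/(2.1382e-04) = 0.1361 Ω
R(229 °C) = 0.1361 × (1 + 0.0037×209) = 0.241 Ω

0.241 Ω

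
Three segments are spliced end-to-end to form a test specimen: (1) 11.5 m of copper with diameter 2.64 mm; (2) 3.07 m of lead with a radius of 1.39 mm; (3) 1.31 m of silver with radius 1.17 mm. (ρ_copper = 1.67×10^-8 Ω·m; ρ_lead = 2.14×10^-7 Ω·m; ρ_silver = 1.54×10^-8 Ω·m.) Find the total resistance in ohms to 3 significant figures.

0.148 Ω

Seg 1: A = π(d/2)² = π(1.3200e-03 m)² = 5.474e-06 m²
R_1 = (1.67×10^-8)(11.5)/(5.474e-06) = 0.03508 Ω
Seg 2: A = πr² = π(1.3900e-03 m)² = 6.070e-06 m²
R_2 = (2.14×10^-7)(3.07)/(6.070e-06) = 0.1082 Ω
Seg 3: A = πr² = π(1.1700e-03 m)² = 4.301e-06 m²
R_3 = (1.54×10^-8)(1.31)/(4.301e-06) = 0.004691 Ω
R_total = R_1 + R_2 + R_3 = 0.148 Ω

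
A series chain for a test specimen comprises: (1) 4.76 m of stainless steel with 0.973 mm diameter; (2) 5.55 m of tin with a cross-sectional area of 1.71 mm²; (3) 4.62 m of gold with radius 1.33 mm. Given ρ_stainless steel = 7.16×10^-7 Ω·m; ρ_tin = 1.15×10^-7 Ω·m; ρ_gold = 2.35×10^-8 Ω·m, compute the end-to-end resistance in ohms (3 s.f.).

Seg 1: A = π(d/2)² = π(4.8650e-04 m)² = 7.436e-07 m²
R_1 = (7.16×10^-7)(4.76)/(7.436e-07) = 4.584 Ω
Seg 2: A = 1.71 mm² = 1.710e-06 m²
R_2 = (1.15×10^-7)(5.55)/(1.710e-06) = 0.3732 Ω
Seg 3: A = πr² = π(1.3300e-03 m)² = 5.557e-06 m²
R_3 = (2.35×10^-8)(4.62)/(5.557e-06) = 0.01954 Ω
R_total = R_1 + R_2 + R_3 = 4.98 Ω

4.98 Ω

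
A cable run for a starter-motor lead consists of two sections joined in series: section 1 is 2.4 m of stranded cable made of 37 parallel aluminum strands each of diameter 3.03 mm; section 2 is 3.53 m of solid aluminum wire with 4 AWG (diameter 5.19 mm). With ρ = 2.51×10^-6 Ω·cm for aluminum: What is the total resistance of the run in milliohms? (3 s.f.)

ρ = 2.51×10^-6 Ω·cm = 2.51×10^-8 Ω·m
Section 1: A_strand = π(1.5150e-03)² = 7.211e-06 m²; R₁ = ρL/(N·A_s) = (2.51×10^-8)(2.4)/(37×7.211e-06) = 2.258×10^-4 Ω
Section 2: A = π(5.19/2 mm)² = π(2.5950e-03 m)² = 2.116e-05 m²
R₂ = (2.51×10^-8)(3.53)/(2.116e-05) = 0.004188 Ω
R = R₁ + R₂ = 4.41 mΩ

4.41 mΩ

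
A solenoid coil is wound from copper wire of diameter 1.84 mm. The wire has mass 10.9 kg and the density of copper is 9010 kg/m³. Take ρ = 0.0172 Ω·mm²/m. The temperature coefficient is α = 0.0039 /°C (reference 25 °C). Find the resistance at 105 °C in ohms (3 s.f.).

3.86 Ω

ρ = 0.0172 Ω·mm²/m = 1.72×10^-8 Ω·m
A = π(d/2)² = π(9.2000e-04 m)² = 2.6590e-06 m²
L = m/(density·A) = 10.9/(9010×2.6590e-06) = 455 m
R = ρL/A = (1.72×10^-8)(455)/(2.6590e-06) = 2.943 Ω
R(105 °C) = 2.943 × (1 + 0.0039×80) = 3.86 Ω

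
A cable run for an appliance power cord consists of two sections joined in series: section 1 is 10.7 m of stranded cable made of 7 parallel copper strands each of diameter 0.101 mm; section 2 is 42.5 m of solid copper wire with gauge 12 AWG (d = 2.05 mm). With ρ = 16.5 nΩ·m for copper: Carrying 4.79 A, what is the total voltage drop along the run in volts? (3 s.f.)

ρ = 16.5 nΩ·m = 1.65×10^-8 Ω·m
Section 1: A_strand = π(5.0500e-05)² = 8.012e-09 m²; R₁ = ρL/(N·A_s) = (1.65×10^-8)(10.7)/(7×8.012e-09) = 3.148 Ω
Section 2: A = π(2.05/2 mm)² = π(1.0250e-03 m)² = 3.301e-06 m²
R₂ = (1.65×10^-8)(42.5)/(3.301e-06) = 0.2125 Ω
R = R₁ + R₂ = 3.36 Ω
V = IR = 4.79 × 3.36 = 16.1 V

16.1 V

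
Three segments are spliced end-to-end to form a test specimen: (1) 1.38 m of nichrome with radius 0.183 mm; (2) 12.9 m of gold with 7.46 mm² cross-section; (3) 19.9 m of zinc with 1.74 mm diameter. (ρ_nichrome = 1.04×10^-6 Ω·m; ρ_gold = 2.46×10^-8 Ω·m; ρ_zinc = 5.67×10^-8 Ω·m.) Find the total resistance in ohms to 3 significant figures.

Seg 1: A = πr² = π(1.8300e-04 m)² = 1.052e-07 m²
R_1 = (1.04×10^-6)(1.38)/(1.052e-07) = 13.64 Ω
Seg 2: A = 7.46 mm² = 7.460e-06 m²
R_2 = (2.46×10^-8)(12.9)/(7.460e-06) = 0.04254 Ω
Seg 3: A = π(d/2)² = π(8.7000e-04 m)² = 2.378e-06 m²
R_3 = (5.67×10^-8)(19.9)/(2.378e-06) = 0.4745 Ω
R_total = R_1 + R_2 + R_3 = 14.2 Ω

14.2 Ω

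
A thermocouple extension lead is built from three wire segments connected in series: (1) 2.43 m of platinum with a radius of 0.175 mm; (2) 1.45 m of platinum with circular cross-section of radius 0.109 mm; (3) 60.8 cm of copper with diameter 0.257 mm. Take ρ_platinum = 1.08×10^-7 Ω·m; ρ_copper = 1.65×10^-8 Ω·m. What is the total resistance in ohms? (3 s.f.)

Seg 1: A = πr² = π(1.7500e-04 m)² = 9.621e-08 m²
R_1 = (1.08×10^-7)(2.43)/(9.621e-08) = 2.728 Ω
Seg 2: A = πr² = π(1.0900e-04 m)² = 3.733e-08 m²
R_2 = (1.08×10^-7)(1.45)/(3.733e-08) = 4.196 Ω
Seg 3: A = π(d/2)² = π(1.2850e-04 m)² = 5.187e-08 m²
R_3 = (1.65×10^-8)(0.608)/(5.187e-08) = 0.1934 Ω
R_total = R_1 + R_2 + R_3 = 7.12 Ω

7.12 Ω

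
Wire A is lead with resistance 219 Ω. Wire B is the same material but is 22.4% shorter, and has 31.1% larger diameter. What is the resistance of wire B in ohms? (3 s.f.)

R ∝ L/d², so R_B/R_A = (1 − 22.4/100) × (1 + 31.1/100)⁻²
= 0.776 × 0.5818 = 0.4515
R_B = 0.4515 × 219 = 98.9 Ω

98.9 Ω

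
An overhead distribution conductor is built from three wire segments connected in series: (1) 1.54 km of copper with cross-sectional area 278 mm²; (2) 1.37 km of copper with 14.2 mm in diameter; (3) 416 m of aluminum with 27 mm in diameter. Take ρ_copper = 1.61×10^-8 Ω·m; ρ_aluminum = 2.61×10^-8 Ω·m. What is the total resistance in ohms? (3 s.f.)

0.247 Ω

Seg 1: A = 278 mm² = 2.780e-04 m²
R_1 = (1.61×10^-8)(1540)/(2.780e-04) = 0.08919 Ω
Seg 2: A = π(d/2)² = π(7.1000e-03 m)² = 1.584e-04 m²
R_2 = (1.61×10^-8)(1370)/(1.584e-04) = 0.1393 Ω
Seg 3: A = π(d/2)² = π(1.3500e-02 m)² = 5.726e-04 m²
R_3 = (2.61×10^-8)(416)/(5.726e-04) = 0.01896 Ω
R_total = R_1 + R_2 + R_3 = 0.247 Ω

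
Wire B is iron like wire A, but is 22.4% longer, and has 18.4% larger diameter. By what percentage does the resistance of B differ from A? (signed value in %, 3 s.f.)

-12.7%

R ∝ L/d², so R_B/R_A = (1 + 22.4/100) × (1 + 18.4/100)⁻²
= 1.224 × 0.7133 = 0.8731
(R_B − R_A)/R_A = 0.8731 − 1 = -12.7%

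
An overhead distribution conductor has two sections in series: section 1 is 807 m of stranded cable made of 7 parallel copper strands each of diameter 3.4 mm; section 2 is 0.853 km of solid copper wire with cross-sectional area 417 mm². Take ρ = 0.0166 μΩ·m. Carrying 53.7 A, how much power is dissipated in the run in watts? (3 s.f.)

ρ = 0.0166 μΩ·m = 1.66×10^-8 Ω·m
Section 1: A_strand = π(1.7000e-03)² = 9.079e-06 m²; R₁ = ρL/(N·A_s) = (1.66×10^-8)(807)/(7×9.079e-06) = 0.2108 Ω
Section 2: A = 417 mm² = 4.170e-04 m²
R₂ = (1.66×10^-8)(853)/(4.170e-04) = 0.03396 Ω
R = R₁ + R₂ = 0.2447 Ω
P = I²R = (53.7)² × 0.2447 = 706 W

706 W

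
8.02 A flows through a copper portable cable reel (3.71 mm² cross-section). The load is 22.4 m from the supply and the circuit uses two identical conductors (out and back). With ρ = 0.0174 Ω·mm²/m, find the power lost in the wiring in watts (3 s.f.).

13.5 W

ρ = 0.0174 Ω·mm²/m = 1.74×10^-8 Ω·m
A = 3.71 mm² = 3.710e-06 m²
Total conductor length (both ways) L = 2 × 22.4 = 44.8 m
R = ρL/A = (1.74×10^-8)(44.8)/(3.710e-06) = 0.2101 Ω
P = I²R = (8.02)² × 0.2101 = 13.5 W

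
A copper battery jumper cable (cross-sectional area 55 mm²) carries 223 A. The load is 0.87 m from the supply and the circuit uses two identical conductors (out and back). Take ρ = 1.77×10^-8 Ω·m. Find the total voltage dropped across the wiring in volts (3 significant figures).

A = 55 mm² = 5.500e-05 m²
Total conductor length (both ways) L = 2 × 0.87 = 1.74 m
R = ρL/A = (1.77×10^-8)(1.74)/(5.500e-05) = 5.600×10^-4 Ω
V = IR = 223 × 5.600×10^-4 = 0.125 V

0.125 V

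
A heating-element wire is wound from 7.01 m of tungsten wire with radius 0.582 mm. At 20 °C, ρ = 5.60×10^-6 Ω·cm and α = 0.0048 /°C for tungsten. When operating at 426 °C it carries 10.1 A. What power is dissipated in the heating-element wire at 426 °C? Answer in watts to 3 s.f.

111 W

ρ = 5.60×10^-6 Ω·cm = 5.60×10^-8 Ω·m
A = πr² = π(5.8200e-04 m)² = 1.064e-06 m²
R₍20₎ = ρL/A = (5.60×10^-8)(7.01)/(1.064e-06) = 0.3689 Ω
R₍426₎ = R₍20₎(1 + αΔT) = 0.3689 × (1 + 0.0048×406) = 1.088 Ω
P = I²R = (10.1)² × 1.088 = 111 W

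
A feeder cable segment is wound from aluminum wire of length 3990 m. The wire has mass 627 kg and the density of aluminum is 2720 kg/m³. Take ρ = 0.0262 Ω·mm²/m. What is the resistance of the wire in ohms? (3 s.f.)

1.81 Ω

ρ = 0.0262 Ω·mm²/m = 2.62×10^-8 Ω·m
A = m/(density·L) = 627/(2720×3990) = 5.7773e-05 m²
R = ρL/A = (2.62×10^-8)(3990)/(5.7773e-05) = 1.81 Ω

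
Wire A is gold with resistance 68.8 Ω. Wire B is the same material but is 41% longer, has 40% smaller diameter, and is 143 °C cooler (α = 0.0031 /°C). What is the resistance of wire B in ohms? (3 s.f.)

150 Ω

R ∝ ρL/d² with ρ ∝ (1+αΔT), so R_B/R_A = (1 + 41/100) × (1 − 40/100)⁻² × (1 − 0.0031×143)
= 1.41 × 2.778 × 0.5567 = 2.18
R_B = 2.18 × 68.8 = 150 Ω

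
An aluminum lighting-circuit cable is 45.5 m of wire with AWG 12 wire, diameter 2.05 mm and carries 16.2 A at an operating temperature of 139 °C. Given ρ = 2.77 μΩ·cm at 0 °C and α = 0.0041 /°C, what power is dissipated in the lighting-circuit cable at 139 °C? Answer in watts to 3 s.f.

ρ = 2.77 μΩ·cm = 2.77×10^-8 Ω·m
A = π(2.05/2 mm)² = π(1.0250e-03 m)² = 3.301e-06 m²
R₍0₎ = ρL/A = (2.77×10^-8)(45.5)/(3.301e-06) = 0.3819 Ω
R₍139₎ = R₍0₎(1 + αΔT) = 0.3819 × (1 + 0.0041×139) = 0.5995 Ω
P = I²R = (16.2)² × 0.5995 = 157 W

157 W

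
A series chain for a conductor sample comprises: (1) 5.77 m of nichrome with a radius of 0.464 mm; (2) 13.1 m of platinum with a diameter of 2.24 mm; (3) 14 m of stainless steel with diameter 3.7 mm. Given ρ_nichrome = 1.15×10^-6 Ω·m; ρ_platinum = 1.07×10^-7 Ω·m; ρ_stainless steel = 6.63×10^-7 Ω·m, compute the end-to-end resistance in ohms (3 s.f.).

11.0 Ω

Seg 1: A = πr² = π(4.6400e-04 m)² = 6.764e-07 m²
R_1 = (1.15×10^-6)(5.77)/(6.764e-07) = 9.81 Ω
Seg 2: A = π(d/2)² = π(1.1200e-03 m)² = 3.941e-06 m²
R_2 = (1.07×10^-7)(13.1)/(3.941e-06) = 0.3557 Ω
Seg 3: A = π(d/2)² = π(1.8500e-03 m)² = 1.075e-05 m²
R_3 = (6.63×10^-7)(14)/(1.075e-05) = 0.8633 Ω
R_total = R_1 + R_2 + R_3 = 11.0 Ω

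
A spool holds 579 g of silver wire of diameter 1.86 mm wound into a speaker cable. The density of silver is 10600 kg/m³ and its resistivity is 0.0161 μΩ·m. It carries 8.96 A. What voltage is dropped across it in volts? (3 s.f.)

ρ = 0.0161 μΩ·m = 1.61×10^-8 Ω·m
A = π(d/2)² = π(9.3000e-04 m)² = 2.7172e-06 m²
L = m/(density·A) = 0.579/(10600×2.7172e-06) = 20.1 m
R = ρL/A = (1.61×10^-8)(20.1)/(2.7172e-06) = 0.1191 Ω
V = IR = 8.96 × 0.1191 = 1.07 V

1.07 V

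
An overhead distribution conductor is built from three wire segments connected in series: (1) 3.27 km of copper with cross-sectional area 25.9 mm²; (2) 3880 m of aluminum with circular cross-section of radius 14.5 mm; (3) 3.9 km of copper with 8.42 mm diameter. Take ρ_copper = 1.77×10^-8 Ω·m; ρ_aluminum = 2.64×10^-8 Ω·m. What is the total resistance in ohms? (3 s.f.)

3.63 Ω

Seg 1: A = 25.9 mm² = 2.590e-05 m²
R_1 = (1.77×10^-8)(3270)/(2.590e-05) = 2.235 Ω
Seg 2: A = πr² = π(1.4500e-02 m)² = 6.605e-04 m²
R_2 = (2.64×10^-8)(3880)/(6.605e-04) = 0.1551 Ω
Seg 3: A = π(d/2)² = π(4.2100e-03 m)² = 5.568e-05 m²
R_3 = (1.77×10^-8)(3900)/(5.568e-05) = 1.24 Ω
R_total = R_1 + R_2 + R_3 = 3.63 Ω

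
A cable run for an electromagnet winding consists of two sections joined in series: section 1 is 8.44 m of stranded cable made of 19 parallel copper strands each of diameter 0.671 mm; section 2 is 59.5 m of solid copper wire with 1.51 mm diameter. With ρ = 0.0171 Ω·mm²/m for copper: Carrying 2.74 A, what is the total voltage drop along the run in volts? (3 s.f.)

1.62 V

ρ = 0.0171 Ω·mm²/m = 1.71×10^-8 Ω·m
Section 1: A_strand = π(3.3550e-04)² = 3.536e-07 m²; R₁ = ρL/(N·A_s) = (1.71×10^-8)(8.44)/(19×3.536e-07) = 0.02148 Ω
Section 2: A = π(d/2)² = π(7.5500e-04 m)² = 1.791e-06 m²
R₂ = (1.71×10^-8)(59.5)/(1.791e-06) = 0.5682 Ω
R = R₁ + R₂ = 0.5896 Ω
V = IR = 2.74 × 0.5896 = 1.62 V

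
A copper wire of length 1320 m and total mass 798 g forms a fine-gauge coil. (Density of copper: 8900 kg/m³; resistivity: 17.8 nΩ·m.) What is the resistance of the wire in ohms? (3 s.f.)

ρ = 17.8 nΩ·m = 1.78×10^-8 Ω·m
A = m/(density·L) = 0.798/(8900×1320) = 6.7926e-08 m²
R = ρL/A = (1.78×10^-8)(1320)/(6.7926e-08) = 346 Ω

346 Ω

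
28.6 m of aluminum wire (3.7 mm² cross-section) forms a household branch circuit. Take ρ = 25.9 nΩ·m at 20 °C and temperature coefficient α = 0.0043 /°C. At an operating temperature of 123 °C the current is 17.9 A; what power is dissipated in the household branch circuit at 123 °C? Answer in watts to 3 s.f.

92.6 W

ρ = 25.9 nΩ·m = 2.59×10^-8 Ω·m
A = 3.7 mm² = 3.700e-06 m²
R₍20₎ = ρL/A = (2.59×10^-8)(28.6)/(3.700e-06) = 0.2002 Ω
R₍123₎ = R₍20₎(1 + αΔT) = 0.2002 × (1 + 0.0043×103) = 0.2889 Ω
P = I²R = (17.9)² × 0.2889 = 92.6 W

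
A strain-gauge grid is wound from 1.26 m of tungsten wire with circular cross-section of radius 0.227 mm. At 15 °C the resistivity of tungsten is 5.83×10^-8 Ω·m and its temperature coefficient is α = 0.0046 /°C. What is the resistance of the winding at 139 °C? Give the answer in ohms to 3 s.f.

A = πr² = π(2.2700e-04 m)² = 1.619e-07 m²
R₍15°C₎ = ρL/A = (5.83×10^-8)(1.26)/(1.619e-07) = 0.4538 Ω
R = R₀(1 + αΔT) = 0.4538(1 + 0.0046×124) = 0.713 Ω

0.713 Ω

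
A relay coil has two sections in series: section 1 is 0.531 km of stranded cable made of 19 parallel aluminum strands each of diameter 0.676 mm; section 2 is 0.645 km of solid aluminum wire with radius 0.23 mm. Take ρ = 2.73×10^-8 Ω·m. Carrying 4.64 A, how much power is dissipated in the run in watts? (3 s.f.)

Section 1: A_strand = π(3.3800e-04)² = 3.589e-07 m²; R₁ = ρL/(N·A_s) = (2.73×10^-8)(531)/(19×3.589e-07) = 2.126 Ω
Section 2: A = πr² = π(2.3000e-04 m)² = 1.662e-07 m²
R₂ = (2.73×10^-8)(645)/(1.662e-07) = 106 Ω
R = R₁ + R₂ = 108.1 Ω
P = I²R = (4.64)² × 108.1 = 2330 W

2330 W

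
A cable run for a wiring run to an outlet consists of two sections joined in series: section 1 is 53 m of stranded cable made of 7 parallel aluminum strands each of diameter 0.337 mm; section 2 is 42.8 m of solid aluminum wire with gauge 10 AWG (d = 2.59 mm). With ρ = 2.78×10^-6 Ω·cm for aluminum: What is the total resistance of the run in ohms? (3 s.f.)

ρ = 2.78×10^-6 Ω·cm = 2.78×10^-8 Ω·m
Section 1: A_strand = π(1.6850e-04)² = 8.920e-08 m²; R₁ = ρL/(N·A_s) = (2.78×10^-8)(53)/(7×8.920e-08) = 2.36 Ω
Section 2: A = π(2.59/2 mm)² = π(1.2950e-03 m)² = 5.269e-06 m²
R₂ = (2.78×10^-8)(42.8)/(5.269e-06) = 0.2258 Ω
R = R₁ + R₂ = 2.59 Ω

2.59 Ω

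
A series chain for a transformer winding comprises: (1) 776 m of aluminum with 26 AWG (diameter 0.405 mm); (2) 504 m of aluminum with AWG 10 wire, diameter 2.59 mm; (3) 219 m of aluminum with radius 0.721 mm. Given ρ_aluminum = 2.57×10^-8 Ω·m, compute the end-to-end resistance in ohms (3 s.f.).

161 Ω

Seg 1: A = π(0.405/2 mm)² = π(2.0250e-04 m)² = 1.288e-07 m²
R_1 = (2.57×10^-8)(776)/(1.288e-07) = 154.8 Ω
Seg 2: A = π(2.59/2 mm)² = π(1.2950e-03 m)² = 5.269e-06 m²
R_2 = (2.57×10^-8)(504)/(5.269e-06) = 2.459 Ω
Seg 3: A = πr² = π(7.2100e-04 m)² = 1.633e-06 m²
R_3 = (2.57×10^-8)(219)/(1.633e-06) = 3.446 Ω
R_total = R_1 + R_2 + R_3 = 161 Ω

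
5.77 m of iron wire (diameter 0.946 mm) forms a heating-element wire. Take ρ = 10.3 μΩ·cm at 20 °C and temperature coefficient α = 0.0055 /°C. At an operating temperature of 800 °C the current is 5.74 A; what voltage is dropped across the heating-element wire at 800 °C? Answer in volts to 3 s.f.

25.7 V

ρ = 10.3 μΩ·cm = 1.03×10^-7 Ω·m
A = π(d/2)² = π(4.7300e-04 m)² = 7.029e-07 m²
R₍20₎ = ρL/A = (1.03×10^-7)(5.77)/(7.029e-07) = 0.8456 Ω
R₍800₎ = R₍20₎(1 + αΔT) = 0.8456 × (1 + 0.0055×780) = 4.473 Ω
V = IR = 5.74 × 4.473 = 25.7 V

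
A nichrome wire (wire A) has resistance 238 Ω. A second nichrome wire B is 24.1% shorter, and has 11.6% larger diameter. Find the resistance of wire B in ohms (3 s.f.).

R ∝ L/d², so R_B/R_A = (1 − 24.1/100) × (1 + 11.6/100)⁻²
= 0.759 × 0.8029 = 0.6094
R_B = 0.6094 × 238 = 145 Ω

145 Ω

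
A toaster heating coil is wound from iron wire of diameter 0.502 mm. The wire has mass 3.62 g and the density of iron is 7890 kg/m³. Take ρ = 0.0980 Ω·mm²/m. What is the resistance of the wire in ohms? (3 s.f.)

ρ = 0.0980 Ω·mm²/m = 9.80×10^-8 Ω·m
A = π(d/2)² = π(2.5100e-04 m)² = 1.9792e-07 m²
L = m/(density·A) = 0.00362/(7890×1.9792e-07) = 2.318 m
R = ρL/A = (9.80×10^-8)(2.318)/(1.9792e-07) = 1.15 Ω

1.15 Ω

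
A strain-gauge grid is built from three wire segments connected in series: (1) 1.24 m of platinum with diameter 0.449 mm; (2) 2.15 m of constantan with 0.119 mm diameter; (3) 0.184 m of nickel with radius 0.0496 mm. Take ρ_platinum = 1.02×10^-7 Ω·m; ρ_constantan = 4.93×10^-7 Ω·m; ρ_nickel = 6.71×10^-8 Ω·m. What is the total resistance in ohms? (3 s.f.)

Seg 1: A = π(d/2)² = π(2.2450e-04 m)² = 1.583e-07 m²
R_1 = (1.02×10^-7)(1.24)/(1.583e-07) = 0.7988 Ω
Seg 2: A = π(d/2)² = π(5.9500e-05 m)² = 1.112e-08 m²
R_2 = (4.93×10^-7)(2.15)/(1.112e-08) = 95.3 Ω
Seg 3: A = πr² = π(4.9600e-05 m)² = 7.729e-09 m²
R_3 = (6.71×10^-8)(0.184)/(7.729e-09) = 1.597 Ω
R_total = R_1 + R_2 + R_3 = 97.7 Ω

97.7 Ω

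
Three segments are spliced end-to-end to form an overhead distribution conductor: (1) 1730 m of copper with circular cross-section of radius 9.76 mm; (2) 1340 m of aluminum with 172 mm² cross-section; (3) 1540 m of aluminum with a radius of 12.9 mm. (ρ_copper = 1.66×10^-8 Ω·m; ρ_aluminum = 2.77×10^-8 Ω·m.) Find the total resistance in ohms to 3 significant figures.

0.393 Ω

Seg 1: A = πr² = π(9.7600e-03 m)² = 2.993e-04 m²
R_1 = (1.66×10^-8)(1730)/(2.993e-04) = 0.09596 Ω
Seg 2: A = 172 mm² = 1.720e-04 m²
R_2 = (2.77×10^-8)(1340)/(1.720e-04) = 0.2158 Ω
Seg 3: A = πr² = π(1.2900e-02 m)² = 5.228e-04 m²
R_3 = (2.77×10^-8)(1540)/(5.228e-04) = 0.0816 Ω
R_total = R_1 + R_2 + R_3 = 0.393 Ω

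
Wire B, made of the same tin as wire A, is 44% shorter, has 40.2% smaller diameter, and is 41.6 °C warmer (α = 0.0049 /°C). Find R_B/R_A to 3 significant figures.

1.89

R ∝ ρL/d² with ρ ∝ (1+αΔT), so R_B/R_A = (1 − 44/100) × (1 − 40.2/100)⁻² × (1 + 0.0049×41.6)
= 0.56 × 2.796 × 1.204 = 1.89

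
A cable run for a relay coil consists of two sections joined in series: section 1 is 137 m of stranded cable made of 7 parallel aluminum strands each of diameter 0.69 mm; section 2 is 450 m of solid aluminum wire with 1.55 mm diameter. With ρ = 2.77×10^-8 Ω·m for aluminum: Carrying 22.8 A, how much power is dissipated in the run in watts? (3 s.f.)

4190 W

Section 1: A_strand = π(3.4500e-04)² = 3.739e-07 m²; R₁ = ρL/(N·A_s) = (2.77×10^-8)(137)/(7×3.739e-07) = 1.45 Ω
Section 2: A = π(d/2)² = π(7.7500e-04 m)² = 1.887e-06 m²
R₂ = (2.77×10^-8)(450)/(1.887e-06) = 6.606 Ω
R = R₁ + R₂ = 8.056 Ω
P = I²R = (22.8)² × 8.056 = 4190 W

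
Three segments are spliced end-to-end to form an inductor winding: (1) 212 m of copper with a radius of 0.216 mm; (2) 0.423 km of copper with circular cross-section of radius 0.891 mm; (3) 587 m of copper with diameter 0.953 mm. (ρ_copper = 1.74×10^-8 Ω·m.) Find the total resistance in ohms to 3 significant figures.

42.4 Ω

Seg 1: A = πr² = π(2.1600e-04 m)² = 1.466e-07 m²
R_1 = (1.74×10^-8)(212)/(1.466e-07) = 25.17 Ω
Seg 2: A = πr² = π(8.9100e-04 m)² = 2.494e-06 m²
R_2 = (1.74×10^-8)(423)/(2.494e-06) = 2.951 Ω
Seg 3: A = π(d/2)² = π(4.7650e-04 m)² = 7.133e-07 m²
R_3 = (1.74×10^-8)(587)/(7.133e-07) = 14.32 Ω
R_total = R_1 + R_2 + R_3 = 42.4 Ω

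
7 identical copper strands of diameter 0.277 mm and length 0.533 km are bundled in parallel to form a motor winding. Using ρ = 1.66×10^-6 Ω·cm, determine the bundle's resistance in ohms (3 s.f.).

21.0 Ω

ρ = 1.66×10^-6 Ω·cm = 1.66×10^-8 Ω·m
A_strand = π(1.3850e-04 m)² = 6.026e-08 m²
R_strand = ρL/A = (1.66×10^-8)(533)/(6.026e-08) = 146.8 Ω
R_total = R_strand/N = 146.8/7 = 21.0 Ω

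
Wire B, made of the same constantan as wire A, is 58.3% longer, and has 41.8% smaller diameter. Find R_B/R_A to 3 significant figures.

4.67

R ∝ L/d², so R_B/R_A = (1 + 58.3/100) × (1 − 41.8/100)⁻²
= 1.583 × 2.952 = 4.67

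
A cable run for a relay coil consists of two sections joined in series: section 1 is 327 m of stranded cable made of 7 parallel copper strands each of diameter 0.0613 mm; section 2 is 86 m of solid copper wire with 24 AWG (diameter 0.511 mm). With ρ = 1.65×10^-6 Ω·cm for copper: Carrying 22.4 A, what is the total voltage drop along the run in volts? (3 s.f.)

6010 V

ρ = 1.65×10^-6 Ω·cm = 1.65×10^-8 Ω·m
Section 1: A_strand = π(3.0650e-05)² = 2.951e-09 m²; R₁ = ρL/(N·A_s) = (1.65×10^-8)(327)/(7×2.951e-09) = 261.2 Ω
Section 2: A = π(0.511/2 mm)² = π(2.5550e-04 m)² = 2.051e-07 m²
R₂ = (1.65×10^-8)(86)/(2.051e-07) = 6.919 Ω
R = R₁ + R₂ = 268.1 Ω
V = IR = 22.4 × 268.1 = 6010 V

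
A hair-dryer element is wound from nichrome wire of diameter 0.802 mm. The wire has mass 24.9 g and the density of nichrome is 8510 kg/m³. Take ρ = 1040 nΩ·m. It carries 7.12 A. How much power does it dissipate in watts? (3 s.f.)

604 W

ρ = 1040 nΩ·m = 1.04×10^-6 Ω·m
A = π(d/2)² = π(4.0100e-04 m)² = 5.0517e-07 m²
L = m/(density·A) = 0.0249/(8510×5.0517e-07) = 5.792 m
R = ρL/A = (1.04×10^-6)(5.792)/(5.0517e-07) = 11.92 Ω
P = I²R = (7.12)² × 11.92 = 604 W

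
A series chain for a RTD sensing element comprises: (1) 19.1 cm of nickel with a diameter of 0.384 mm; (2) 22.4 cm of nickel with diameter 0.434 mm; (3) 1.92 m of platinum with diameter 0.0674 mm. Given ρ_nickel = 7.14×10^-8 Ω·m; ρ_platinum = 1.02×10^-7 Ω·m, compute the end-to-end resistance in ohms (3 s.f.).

55.1 Ω

Seg 1: A = π(d/2)² = π(1.9200e-04 m)² = 1.158e-07 m²
R_1 = (7.14×10^-8)(0.191)/(1.158e-07) = 0.1178 Ω
Seg 2: A = π(d/2)² = π(2.1700e-04 m)² = 1.479e-07 m²
R_2 = (7.14×10^-8)(0.224)/(1.479e-07) = 0.1081 Ω
Seg 3: A = π(d/2)² = π(3.3700e-05 m)² = 3.568e-09 m²
R_3 = (1.02×10^-7)(1.92)/(3.568e-09) = 54.89 Ω
R_total = R_1 + R_2 + R_3 = 55.1 Ω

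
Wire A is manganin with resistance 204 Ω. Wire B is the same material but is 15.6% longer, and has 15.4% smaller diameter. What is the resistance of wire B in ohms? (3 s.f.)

329 Ω

R ∝ L/d², so R_B/R_A = (1 + 15.6/100) × (1 − 15.4/100)⁻²
= 1.156 × 1.397 = 1.615
R_B = 1.615 × 204 = 329 Ω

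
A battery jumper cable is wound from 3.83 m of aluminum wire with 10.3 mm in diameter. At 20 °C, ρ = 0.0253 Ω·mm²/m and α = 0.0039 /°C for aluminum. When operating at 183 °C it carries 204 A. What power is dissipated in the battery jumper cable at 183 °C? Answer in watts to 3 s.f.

ρ = 0.0253 Ω·mm²/m = 2.53×10^-8 Ω·m
A = π(d/2)² = π(5.1500e-03 m)² = 8.332e-05 m²
R₍20₎ = ρL/A = (2.53×10^-8)(3.83)/(8.332e-05) = 0.001163 Ω
R₍183₎ = R₍20₎(1 + αΔT) = 0.001163 × (1 + 0.0039×163) = 0.001902 Ω
P = I²R = (204)² × 0.001902 = 79.2 W

79.2 W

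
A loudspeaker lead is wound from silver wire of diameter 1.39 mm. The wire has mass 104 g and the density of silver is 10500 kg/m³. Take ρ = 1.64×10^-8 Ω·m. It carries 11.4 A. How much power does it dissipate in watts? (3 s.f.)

9.17 W

A = π(d/2)² = π(6.9500e-04 m)² = 1.5175e-06 m²
L = m/(density·A) = 0.104/(10500×1.5175e-06) = 6.527 m
R = ρL/A = (1.64×10^-8)(6.527)/(1.5175e-06) = 0.07054 Ω
P = I²R = (11.4)² × 0.07054 = 9.17 W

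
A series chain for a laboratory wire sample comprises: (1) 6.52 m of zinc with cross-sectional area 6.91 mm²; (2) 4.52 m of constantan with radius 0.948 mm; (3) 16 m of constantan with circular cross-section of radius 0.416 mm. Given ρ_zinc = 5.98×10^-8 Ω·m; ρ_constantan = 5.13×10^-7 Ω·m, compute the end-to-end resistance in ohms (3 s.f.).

Seg 1: A = 6.91 mm² = 6.910e-06 m²
R_1 = (5.98×10^-8)(6.52)/(6.910e-06) = 0.05642 Ω
Seg 2: A = πr² = π(9.4800e-04 m)² = 2.823e-06 m²
R_2 = (5.13×10^-7)(4.52)/(2.823e-06) = 0.8213 Ω
Seg 3: A = πr² = π(4.1600e-04 m)² = 5.437e-07 m²
R_3 = (5.13×10^-7)(16)/(5.437e-07) = 15.1 Ω
R_total = R_1 + R_2 + R_3 = 16.0 Ω

16.0 Ω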